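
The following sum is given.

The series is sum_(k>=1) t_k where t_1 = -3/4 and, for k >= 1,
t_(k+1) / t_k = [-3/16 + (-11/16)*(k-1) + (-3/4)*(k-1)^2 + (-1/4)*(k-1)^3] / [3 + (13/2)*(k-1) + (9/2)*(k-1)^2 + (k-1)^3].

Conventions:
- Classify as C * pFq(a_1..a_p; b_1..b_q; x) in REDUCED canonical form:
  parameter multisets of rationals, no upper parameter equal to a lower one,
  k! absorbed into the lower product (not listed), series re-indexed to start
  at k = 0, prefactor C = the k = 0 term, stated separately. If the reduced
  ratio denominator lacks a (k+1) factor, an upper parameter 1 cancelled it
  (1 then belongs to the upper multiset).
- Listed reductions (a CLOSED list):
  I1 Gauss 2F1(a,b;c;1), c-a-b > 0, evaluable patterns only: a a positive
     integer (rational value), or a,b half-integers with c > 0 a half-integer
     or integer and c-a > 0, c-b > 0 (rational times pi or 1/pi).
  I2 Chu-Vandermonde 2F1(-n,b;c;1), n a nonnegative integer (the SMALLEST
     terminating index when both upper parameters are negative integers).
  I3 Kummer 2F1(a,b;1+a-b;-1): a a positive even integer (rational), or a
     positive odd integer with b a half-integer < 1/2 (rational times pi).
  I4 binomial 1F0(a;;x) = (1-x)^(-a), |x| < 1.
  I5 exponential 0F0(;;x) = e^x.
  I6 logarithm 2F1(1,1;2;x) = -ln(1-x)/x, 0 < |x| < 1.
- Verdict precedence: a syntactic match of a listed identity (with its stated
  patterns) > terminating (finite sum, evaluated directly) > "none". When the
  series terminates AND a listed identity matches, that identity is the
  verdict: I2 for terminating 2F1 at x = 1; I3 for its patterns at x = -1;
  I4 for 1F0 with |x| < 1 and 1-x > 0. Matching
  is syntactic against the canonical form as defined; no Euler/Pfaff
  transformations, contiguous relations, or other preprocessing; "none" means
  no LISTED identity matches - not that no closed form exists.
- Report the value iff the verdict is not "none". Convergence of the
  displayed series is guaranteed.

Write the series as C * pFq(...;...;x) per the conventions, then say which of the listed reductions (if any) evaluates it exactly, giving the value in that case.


This is -3/4 * 2F1(1/2, 1; 2; -1/4) in reduced canonical form. Verdict: none. A 2F1 with upper {1/2, 1} fits none of I1-I6 at x = -1/4; the sum runs forever.

The tell: from the first term -3/4: cancel k + 3/2 from the displayed ratio first; then C = -3/4.
Consecutive-term ratio: r(k) = (-1/4) * (k+1/2) (k+1) / [(k+2) (k+1)] - rational in k, leading ratio (-1/4); with t_0 = -3/4, classification follows.


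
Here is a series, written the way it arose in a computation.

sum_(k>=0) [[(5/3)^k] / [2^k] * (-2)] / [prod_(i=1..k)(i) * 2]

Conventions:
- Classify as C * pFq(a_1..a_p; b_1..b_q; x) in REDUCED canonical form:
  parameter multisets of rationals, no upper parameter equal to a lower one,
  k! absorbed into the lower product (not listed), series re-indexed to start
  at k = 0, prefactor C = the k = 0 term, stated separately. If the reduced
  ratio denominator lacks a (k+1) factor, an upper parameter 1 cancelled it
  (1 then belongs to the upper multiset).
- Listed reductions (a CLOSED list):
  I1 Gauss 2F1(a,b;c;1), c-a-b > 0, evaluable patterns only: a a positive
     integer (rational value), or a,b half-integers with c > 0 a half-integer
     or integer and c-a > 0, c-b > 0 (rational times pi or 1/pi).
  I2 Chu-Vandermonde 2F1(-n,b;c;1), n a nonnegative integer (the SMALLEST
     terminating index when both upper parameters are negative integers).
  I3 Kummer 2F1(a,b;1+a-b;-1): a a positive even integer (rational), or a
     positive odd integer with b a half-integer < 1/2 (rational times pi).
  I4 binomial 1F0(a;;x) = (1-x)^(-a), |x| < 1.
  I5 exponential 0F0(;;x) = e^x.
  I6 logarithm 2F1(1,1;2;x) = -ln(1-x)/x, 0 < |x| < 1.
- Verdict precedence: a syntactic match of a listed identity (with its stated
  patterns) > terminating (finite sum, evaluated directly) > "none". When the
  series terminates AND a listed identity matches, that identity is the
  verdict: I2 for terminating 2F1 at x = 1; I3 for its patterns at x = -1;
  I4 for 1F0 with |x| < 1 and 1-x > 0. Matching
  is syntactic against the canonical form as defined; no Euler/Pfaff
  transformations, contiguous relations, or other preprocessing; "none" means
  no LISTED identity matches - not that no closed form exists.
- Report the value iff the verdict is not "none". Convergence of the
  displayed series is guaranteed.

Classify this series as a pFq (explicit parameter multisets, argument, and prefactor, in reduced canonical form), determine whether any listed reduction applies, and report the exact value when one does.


Canonical form: C = -1 times 0F0 with upper {-}, lower {-}, x = 5/6. Verdict: exponential (I5) fires (the 0F0 exponential series at x = 5/6). Value: (-1) * e^(5/6).

The tell: t_0 being -1, the two k-th powers (C = -1, x = 5/6) combine into one argument.
Step ratio: r(k) = (5/6) * 1 / [(k+1)] ; factor over Q: parameters, x = (5/6), and C = -1.


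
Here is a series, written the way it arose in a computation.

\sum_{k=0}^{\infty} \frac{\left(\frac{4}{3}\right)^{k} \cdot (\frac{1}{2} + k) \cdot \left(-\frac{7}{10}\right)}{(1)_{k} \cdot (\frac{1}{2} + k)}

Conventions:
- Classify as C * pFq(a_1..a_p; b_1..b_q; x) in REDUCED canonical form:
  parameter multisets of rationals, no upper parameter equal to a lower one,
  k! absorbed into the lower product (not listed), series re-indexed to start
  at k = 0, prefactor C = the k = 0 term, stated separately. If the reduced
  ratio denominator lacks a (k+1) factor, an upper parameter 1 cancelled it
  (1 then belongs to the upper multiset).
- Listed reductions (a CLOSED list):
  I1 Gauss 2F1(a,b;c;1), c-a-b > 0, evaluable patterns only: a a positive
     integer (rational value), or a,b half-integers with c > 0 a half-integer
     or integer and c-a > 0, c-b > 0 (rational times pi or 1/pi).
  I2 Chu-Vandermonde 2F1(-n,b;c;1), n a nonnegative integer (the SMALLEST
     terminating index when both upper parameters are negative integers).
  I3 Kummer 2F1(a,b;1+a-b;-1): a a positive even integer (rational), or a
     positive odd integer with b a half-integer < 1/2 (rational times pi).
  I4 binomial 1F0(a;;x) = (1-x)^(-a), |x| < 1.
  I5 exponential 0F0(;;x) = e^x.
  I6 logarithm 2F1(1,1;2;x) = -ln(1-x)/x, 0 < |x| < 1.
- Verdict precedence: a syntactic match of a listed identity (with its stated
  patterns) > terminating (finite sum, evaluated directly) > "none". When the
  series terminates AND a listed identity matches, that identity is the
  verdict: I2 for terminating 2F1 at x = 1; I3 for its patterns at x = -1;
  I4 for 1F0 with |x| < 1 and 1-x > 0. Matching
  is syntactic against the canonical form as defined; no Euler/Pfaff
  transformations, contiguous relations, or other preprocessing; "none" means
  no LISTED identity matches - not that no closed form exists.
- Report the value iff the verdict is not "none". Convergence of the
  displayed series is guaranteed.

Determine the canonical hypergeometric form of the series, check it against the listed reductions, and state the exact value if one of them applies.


Prefactor -\frac{7}{10}, argument \frac{4}{3}: 0F0 with upper {-} over lower {-}. Verdict: exponential (I5) fires (the 0F0 exponential series at x = \frac{4}{3}). Hence: \left(-\frac{7}{10}\right) \cdot e^{\frac{4}{3}}.

Structural cue: t_0 being -\frac{7}{10}, (1)_k (prefactor -7/10) is k! itself.
Ratio: r(k) = \frac{4}{3} * 1 / [(k+1)] - rational in k, leading ratio \frac{4}{3}; with t_0 = -\frac{7}{10}, classification follows.


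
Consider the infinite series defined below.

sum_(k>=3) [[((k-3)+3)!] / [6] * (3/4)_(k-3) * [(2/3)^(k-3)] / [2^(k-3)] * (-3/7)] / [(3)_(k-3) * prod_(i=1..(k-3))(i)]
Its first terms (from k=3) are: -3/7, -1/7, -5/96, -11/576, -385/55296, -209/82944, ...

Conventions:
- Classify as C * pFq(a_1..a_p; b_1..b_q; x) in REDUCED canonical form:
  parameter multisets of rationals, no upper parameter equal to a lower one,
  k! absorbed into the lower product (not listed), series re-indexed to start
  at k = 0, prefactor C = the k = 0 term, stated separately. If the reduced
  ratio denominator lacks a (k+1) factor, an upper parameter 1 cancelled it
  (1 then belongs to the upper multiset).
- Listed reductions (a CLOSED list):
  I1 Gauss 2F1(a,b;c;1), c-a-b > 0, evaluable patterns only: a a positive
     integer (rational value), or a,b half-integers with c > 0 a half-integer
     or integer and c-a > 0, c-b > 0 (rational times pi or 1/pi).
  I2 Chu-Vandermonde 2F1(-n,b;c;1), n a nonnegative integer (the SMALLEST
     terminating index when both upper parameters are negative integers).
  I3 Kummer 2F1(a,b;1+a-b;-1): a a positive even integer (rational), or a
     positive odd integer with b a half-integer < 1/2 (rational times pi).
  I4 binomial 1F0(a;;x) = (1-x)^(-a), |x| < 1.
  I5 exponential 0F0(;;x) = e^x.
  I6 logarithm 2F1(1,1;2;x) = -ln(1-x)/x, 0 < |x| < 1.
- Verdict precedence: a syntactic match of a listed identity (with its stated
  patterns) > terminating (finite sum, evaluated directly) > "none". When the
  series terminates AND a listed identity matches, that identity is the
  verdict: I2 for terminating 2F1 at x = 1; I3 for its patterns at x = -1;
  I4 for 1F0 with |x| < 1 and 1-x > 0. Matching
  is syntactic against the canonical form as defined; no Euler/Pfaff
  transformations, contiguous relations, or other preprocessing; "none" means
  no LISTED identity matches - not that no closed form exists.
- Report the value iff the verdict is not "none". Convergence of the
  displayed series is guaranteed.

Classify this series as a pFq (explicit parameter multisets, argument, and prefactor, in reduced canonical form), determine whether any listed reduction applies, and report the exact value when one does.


Canonical form: C = -3/7 times 2F1 with upper {3/4, 4}, lower {3}, x = 1/3. Verdict: none - at argument 1/3 the multisets {3/4, 4} ; {3} match no listed identity.

Key step: with t_0 = -3/7, the two k-th powers (C = -3/7, x = 1/3) combine into one argument.
Term ratio: r(k) = (1/3) * (k+3/4) (k+4) / [(k+3) (k+1)] - poly over poly, x = (1/3) from leading terms; C = -3/7 at k = 0.


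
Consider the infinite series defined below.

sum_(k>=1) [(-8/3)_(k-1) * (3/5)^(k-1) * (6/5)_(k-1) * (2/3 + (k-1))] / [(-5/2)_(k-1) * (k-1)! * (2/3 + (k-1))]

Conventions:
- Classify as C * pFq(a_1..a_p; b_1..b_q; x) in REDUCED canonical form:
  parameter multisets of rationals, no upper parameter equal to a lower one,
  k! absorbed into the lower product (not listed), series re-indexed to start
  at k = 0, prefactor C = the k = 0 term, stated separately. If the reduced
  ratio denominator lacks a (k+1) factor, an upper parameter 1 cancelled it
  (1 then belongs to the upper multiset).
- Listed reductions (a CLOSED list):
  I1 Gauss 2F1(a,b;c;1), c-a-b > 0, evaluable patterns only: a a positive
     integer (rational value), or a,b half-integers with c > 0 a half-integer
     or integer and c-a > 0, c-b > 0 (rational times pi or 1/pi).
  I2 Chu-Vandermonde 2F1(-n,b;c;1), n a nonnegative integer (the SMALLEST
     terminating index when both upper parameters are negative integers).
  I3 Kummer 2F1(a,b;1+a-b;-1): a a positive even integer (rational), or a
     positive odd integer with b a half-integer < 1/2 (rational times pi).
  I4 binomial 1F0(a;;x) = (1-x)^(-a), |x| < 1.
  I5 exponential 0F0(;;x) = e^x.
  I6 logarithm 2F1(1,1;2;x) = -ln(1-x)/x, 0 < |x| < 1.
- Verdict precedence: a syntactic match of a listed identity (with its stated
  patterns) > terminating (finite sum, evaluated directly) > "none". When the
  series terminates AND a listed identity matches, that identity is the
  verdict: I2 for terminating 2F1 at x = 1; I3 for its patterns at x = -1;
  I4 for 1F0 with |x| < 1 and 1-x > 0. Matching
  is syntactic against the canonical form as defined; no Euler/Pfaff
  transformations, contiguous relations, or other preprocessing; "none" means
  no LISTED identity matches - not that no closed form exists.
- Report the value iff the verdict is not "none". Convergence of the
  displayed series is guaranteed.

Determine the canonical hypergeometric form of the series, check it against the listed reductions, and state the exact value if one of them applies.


The series (x = 3/5) is 2F1: upper {-8/3, 6/5}, lower {-5/2}, prefactor 1. Verdict: none - at argument 3/5 the multisets {-8/3, 6/5} ; {-5/2} match no listed identity.

Structural cue: from the first term 1: the factor k + 2/3 cancels (top and bottom), leaving C = 1, x = 3/5.
Term ratio: r(k) = (3/5) * (k-8/3) (k+6/5) / [(k-5/2) (k+1)] - poly over poly, x = (3/5) from leading terms; C = 1 at k = 0.


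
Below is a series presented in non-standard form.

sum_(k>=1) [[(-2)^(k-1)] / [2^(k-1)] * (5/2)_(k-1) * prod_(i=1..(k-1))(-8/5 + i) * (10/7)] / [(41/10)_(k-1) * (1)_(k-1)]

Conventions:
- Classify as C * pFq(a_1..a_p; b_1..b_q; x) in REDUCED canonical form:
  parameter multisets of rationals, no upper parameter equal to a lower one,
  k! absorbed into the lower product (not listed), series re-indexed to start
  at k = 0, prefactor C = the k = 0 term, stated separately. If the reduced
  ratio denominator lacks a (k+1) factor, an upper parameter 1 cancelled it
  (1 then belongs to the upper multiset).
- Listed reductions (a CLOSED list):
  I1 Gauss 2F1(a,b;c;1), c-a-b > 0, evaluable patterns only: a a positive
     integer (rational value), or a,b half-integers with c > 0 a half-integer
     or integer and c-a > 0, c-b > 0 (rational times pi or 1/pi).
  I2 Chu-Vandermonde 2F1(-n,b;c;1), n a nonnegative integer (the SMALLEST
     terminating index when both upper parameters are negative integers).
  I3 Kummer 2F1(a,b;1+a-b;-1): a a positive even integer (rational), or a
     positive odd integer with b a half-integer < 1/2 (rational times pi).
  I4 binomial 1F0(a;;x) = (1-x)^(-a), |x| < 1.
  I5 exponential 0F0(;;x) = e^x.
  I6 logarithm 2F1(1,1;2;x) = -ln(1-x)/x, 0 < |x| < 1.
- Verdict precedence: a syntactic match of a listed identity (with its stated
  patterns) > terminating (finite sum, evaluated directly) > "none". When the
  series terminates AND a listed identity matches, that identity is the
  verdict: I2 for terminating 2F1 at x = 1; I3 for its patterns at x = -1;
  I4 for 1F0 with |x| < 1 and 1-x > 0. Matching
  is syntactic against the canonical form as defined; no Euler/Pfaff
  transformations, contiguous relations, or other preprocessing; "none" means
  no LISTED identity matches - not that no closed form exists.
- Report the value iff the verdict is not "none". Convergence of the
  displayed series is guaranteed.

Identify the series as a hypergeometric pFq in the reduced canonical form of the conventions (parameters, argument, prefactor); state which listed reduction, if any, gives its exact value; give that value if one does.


Key step: from the first term 10/7: (1)_k (C = 10/7, x = -1) is k! itself.
Adjacent-term ratio: r(k) = (-1) * (k-3/5) (k+5/2) / [(k+41/10) (k+1)] ; factor over Q: parameters, x = (-1), and C = 10/7.

This is 10/7 * 2F1(-3/5, 5/2; 41/10; -1) in reduced canonical form. Verdict: none. No listed pattern accepts 2F1(-3/5, 5/2; 41/10; -1).


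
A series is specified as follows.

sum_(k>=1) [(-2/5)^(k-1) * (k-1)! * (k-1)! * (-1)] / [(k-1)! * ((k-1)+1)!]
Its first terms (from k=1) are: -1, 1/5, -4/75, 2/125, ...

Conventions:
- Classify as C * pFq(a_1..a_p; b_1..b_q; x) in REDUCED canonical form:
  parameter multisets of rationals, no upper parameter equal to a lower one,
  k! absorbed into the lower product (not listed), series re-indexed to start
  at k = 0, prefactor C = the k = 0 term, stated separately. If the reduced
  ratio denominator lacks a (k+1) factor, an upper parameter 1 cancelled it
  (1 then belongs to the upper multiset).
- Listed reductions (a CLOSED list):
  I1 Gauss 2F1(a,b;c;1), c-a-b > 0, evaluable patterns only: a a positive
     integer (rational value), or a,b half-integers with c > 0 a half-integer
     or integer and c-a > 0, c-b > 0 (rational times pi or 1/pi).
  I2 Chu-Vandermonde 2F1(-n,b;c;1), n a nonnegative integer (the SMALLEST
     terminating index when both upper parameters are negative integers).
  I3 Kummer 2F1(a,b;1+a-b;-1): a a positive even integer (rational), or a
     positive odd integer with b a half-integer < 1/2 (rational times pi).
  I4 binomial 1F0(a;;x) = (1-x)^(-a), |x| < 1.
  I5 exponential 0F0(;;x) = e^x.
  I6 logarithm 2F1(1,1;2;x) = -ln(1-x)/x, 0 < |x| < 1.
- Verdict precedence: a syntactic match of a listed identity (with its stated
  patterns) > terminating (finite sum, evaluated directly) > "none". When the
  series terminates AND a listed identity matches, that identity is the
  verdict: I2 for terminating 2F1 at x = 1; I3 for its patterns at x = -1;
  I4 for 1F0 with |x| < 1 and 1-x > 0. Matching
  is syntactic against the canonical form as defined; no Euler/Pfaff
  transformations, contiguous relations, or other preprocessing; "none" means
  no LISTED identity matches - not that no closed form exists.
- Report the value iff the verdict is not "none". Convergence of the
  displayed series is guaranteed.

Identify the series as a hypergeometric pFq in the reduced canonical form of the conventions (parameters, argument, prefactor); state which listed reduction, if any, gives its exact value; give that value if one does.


Reduced: x = -2/5, 2F1, upper = {1, 1}, lower = {2}, C = -1. Verdict: the logarithmic series (I6) applies (the logarithm: parameters (1,1;2), x = -2/5). Its exact value is (-5/2) * ln(7/5).

First insight: t_0 being -1, the denominator's factorial ratio (C = -1) is a lower Pochhammer.
Step ratio: r(k) = (-2/5) * (k+1) (k+1) / [(k+2) (k+1)] - rational in k. x = (-2/5); t_0 = -1; negate the roots.


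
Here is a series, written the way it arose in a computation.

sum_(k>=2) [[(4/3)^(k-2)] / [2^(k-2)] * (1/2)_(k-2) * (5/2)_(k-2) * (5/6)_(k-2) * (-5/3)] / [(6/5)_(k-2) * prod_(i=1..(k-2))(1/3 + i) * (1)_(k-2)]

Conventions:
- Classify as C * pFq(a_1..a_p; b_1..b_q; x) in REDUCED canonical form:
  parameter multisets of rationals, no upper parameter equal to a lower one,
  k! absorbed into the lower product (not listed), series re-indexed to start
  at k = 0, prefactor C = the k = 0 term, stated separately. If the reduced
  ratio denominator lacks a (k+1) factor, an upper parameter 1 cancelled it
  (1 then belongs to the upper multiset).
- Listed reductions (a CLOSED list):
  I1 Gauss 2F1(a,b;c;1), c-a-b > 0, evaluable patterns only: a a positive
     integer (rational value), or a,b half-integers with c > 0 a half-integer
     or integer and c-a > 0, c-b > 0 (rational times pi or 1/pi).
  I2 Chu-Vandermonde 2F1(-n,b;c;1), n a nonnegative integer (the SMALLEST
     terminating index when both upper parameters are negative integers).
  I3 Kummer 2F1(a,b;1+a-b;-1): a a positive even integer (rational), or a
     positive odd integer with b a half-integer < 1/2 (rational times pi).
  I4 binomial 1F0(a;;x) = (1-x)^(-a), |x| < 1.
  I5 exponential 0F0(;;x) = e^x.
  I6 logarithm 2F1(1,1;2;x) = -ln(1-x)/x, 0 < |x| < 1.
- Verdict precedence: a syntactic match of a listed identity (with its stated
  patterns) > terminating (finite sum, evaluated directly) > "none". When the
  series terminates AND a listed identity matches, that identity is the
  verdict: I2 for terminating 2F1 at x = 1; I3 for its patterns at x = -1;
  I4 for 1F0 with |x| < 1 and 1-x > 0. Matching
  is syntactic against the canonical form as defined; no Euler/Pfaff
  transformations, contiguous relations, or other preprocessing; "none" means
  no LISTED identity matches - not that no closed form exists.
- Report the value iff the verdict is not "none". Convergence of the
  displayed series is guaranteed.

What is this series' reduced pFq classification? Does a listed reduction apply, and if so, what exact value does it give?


The series (x = 2/3) is 3F2: upper {1/2, 5/6, 5/2}, lower {6/5, 4/3}, prefactor -5/3. Verdict: no listed reduction: x = 2/3 and upper {1/2, 5/6, 5/2} fail every I1-I6 pattern.

Structural cue: with t_0 = -5/3, the two k-th powers (prefactor -5/3) combine into one argument.
Term ratio: r(k) = (2/3) * (k+1/2) (k+5/6) (k+5/2) / [(k+6/5) (k+4/3) (k+1)] - poly over poly, x = (2/3) from leading terms; C = -5/3 at k = 0.


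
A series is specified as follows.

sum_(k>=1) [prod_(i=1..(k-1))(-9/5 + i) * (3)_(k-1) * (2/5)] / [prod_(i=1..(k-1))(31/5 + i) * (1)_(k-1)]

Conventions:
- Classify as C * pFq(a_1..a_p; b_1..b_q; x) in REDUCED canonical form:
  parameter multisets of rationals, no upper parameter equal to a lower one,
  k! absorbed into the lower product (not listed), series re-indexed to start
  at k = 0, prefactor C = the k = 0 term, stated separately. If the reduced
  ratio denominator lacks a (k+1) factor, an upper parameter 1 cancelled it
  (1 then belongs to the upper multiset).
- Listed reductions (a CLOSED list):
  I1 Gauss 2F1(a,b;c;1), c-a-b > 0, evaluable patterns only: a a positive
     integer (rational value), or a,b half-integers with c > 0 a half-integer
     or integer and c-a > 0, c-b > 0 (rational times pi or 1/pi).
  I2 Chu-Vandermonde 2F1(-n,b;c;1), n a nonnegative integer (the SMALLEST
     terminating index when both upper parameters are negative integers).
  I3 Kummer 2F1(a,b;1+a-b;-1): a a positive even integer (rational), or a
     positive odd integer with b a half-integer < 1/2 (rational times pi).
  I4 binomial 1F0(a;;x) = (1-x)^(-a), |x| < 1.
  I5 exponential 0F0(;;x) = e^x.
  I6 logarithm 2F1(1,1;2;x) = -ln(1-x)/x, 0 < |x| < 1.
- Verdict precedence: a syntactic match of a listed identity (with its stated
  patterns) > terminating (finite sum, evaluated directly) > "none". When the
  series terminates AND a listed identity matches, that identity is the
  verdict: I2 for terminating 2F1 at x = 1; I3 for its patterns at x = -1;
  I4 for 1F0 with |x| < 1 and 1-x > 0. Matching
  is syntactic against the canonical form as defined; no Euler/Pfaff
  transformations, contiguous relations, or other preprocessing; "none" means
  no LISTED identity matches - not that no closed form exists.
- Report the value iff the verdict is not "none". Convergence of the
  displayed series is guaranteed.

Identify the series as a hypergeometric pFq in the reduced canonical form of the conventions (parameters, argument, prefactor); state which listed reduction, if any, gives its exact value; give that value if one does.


This is 2/5 * 2F1(-4/5, 3; 36/5; 1) in reduced canonical form. Verdict (x = 1): the Gauss summation I1 applies (x = 1: the Gamma ratio telescopes since c-a-b = 5 > 0 and a = 3 in Z>0). Its exact value is 806/3125.

The tell: from the first term 2/5: (1)_k (prefactor 2/5) is k! itself.
Adjacent-term ratio: r(k) = 1 * (k-4/5) (k+3) / [(k+36/5) (k+1)] - rational in k, leading ratio 1; with t_0 = 2/5, classification follows.


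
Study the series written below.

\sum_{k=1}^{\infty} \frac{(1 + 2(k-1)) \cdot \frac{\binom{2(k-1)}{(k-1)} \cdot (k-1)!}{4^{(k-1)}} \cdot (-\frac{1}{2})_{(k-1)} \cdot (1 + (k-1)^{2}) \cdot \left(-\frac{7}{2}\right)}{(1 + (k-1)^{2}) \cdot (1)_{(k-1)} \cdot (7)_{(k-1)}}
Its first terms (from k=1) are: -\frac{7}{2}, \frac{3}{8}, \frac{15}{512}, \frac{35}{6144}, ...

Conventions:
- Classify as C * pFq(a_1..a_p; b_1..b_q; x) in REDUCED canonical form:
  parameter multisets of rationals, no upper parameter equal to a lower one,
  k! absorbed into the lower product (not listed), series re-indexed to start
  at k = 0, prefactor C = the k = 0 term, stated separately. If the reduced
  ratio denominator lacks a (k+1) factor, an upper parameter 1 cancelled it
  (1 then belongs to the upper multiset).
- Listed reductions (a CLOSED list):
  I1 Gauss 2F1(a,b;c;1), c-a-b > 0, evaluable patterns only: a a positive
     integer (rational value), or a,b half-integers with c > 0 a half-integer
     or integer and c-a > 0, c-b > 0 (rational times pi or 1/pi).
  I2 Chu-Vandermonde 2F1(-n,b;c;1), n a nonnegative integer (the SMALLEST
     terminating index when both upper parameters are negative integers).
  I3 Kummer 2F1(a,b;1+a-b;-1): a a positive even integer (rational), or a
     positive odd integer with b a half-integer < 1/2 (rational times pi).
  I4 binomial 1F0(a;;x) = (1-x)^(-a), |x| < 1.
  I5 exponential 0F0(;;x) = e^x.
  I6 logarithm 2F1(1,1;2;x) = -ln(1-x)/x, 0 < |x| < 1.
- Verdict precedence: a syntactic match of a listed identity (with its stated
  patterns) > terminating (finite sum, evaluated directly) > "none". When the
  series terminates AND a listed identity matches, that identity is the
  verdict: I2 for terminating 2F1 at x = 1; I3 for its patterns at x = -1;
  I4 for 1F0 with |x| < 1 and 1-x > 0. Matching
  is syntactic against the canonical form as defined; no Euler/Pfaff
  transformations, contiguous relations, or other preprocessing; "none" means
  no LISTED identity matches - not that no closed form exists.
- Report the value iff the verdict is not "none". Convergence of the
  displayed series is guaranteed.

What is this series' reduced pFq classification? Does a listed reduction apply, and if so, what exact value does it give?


Structural cue: t_0 = -\frac{7}{2} here, and (1)_k (C = -7/2) is k! itself.
Step ratio: r(k) = 1 * (k-\frac{1}{2}) (k+\frac{3}{2}) / [(k+7) (k+1)] - poly over poly, x = 1 from leading terms; C = -\frac{7}{2} at k = 0.

With C = -\frac{7}{2}: the canonical form is 2F1(-\frac{1}{2}, \frac{3}{2}; 7; 1). Verdict: Gauss's theorem I1 (half-integer case) matches (x = 1; upper {-\frac{1}{2}, \frac{3}{2}} half-integers, c = 7 in the evaluable pattern). Exact value: \left(-\frac{262144}{27027}\right) / \pi.


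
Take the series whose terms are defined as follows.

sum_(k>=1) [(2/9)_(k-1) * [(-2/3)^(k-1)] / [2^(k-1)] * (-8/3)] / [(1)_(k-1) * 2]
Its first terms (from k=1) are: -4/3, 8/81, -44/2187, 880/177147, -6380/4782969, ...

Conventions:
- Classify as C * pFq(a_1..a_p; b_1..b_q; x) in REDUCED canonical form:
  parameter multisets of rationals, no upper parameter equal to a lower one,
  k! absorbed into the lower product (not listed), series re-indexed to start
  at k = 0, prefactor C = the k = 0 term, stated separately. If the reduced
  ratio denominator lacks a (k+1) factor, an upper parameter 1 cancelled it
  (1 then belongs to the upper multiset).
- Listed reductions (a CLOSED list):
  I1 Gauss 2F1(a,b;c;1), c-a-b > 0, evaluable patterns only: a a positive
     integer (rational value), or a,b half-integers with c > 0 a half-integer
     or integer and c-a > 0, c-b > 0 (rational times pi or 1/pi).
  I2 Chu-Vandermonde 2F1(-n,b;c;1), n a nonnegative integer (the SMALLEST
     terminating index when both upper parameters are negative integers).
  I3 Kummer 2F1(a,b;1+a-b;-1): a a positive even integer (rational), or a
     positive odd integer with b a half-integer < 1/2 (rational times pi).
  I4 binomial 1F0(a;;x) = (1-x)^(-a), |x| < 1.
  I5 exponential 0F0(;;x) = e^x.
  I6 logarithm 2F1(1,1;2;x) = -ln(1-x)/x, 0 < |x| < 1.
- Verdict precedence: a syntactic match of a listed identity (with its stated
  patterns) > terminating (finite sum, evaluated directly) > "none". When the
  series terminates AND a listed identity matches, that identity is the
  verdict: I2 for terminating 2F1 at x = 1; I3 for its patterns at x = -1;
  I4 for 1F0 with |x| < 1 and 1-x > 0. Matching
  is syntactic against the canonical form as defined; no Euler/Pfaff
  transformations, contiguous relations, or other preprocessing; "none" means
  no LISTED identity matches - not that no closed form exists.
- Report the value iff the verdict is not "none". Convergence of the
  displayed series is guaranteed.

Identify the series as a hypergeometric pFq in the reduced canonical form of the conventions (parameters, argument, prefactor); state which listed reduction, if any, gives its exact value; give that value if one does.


Key step: t_0 being -4/3, (1)_k (C = -4/3) is k! itself.
Term ratio: r(k) = (-1/3) * (k+2/9) / [(k+1)] - rational; roots negated = parameters, x = (-1/3), C = -4/3.

x = -1/3 here; the reduced form reads 1F0, upper {2/9}, lower {-}, C = -4/3. Verdict at x = -1/3: the binomial series (I4) matches (the 1F0 binomial series: exponent -2/9, x = -1/3). Exact value: (-4/3) * (4/3)^(-2/9).


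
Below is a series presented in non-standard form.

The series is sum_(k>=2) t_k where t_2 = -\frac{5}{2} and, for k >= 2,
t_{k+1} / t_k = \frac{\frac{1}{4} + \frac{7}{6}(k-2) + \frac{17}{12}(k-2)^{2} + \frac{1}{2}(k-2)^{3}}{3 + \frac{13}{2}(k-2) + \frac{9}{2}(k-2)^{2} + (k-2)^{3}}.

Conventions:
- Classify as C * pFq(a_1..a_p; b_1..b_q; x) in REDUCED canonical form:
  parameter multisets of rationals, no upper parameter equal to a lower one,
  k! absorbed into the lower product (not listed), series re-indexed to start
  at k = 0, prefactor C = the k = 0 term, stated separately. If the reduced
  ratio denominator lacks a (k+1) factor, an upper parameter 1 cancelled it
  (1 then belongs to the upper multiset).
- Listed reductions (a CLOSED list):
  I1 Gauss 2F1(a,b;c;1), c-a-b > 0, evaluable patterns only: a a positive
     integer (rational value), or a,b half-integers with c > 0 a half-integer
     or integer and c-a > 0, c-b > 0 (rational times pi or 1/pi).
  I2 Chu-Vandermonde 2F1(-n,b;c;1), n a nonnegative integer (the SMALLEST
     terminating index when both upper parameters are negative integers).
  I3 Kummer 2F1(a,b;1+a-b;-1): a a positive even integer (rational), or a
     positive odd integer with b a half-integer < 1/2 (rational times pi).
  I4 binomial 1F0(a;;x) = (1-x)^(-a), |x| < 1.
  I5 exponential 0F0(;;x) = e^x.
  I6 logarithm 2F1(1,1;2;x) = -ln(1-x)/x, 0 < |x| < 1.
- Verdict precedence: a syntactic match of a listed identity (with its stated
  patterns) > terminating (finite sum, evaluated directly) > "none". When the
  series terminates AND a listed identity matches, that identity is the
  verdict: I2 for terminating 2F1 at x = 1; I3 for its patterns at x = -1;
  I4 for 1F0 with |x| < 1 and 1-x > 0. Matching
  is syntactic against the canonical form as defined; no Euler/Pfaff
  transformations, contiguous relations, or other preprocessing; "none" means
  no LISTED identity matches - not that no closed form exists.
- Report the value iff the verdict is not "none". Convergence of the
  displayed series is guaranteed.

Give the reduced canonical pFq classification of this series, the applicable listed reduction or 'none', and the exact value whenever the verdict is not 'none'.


The series (x = \frac{1}{2}) is 2F1: upper {\frac{1}{3}, 1}, lower {2}, prefactor -\frac{5}{2}. Verdict: no listed reduction: x = \frac{1}{2} and upper {\frac{1}{3}, 1} fail every I1-I6 pattern.

The tell: t_0 being -\frac{5}{2}, cancel k + 3/2 from the displayed ratio first; then prefactor -5/2.
Ratio: r(k) = \frac{1}{2} * (k+\frac{1}{3}) (k+1) / [(k+2) (k+1)] - rational; roots negated = parameters, x = \frac{1}{2}, C = -\frac{5}{2}.


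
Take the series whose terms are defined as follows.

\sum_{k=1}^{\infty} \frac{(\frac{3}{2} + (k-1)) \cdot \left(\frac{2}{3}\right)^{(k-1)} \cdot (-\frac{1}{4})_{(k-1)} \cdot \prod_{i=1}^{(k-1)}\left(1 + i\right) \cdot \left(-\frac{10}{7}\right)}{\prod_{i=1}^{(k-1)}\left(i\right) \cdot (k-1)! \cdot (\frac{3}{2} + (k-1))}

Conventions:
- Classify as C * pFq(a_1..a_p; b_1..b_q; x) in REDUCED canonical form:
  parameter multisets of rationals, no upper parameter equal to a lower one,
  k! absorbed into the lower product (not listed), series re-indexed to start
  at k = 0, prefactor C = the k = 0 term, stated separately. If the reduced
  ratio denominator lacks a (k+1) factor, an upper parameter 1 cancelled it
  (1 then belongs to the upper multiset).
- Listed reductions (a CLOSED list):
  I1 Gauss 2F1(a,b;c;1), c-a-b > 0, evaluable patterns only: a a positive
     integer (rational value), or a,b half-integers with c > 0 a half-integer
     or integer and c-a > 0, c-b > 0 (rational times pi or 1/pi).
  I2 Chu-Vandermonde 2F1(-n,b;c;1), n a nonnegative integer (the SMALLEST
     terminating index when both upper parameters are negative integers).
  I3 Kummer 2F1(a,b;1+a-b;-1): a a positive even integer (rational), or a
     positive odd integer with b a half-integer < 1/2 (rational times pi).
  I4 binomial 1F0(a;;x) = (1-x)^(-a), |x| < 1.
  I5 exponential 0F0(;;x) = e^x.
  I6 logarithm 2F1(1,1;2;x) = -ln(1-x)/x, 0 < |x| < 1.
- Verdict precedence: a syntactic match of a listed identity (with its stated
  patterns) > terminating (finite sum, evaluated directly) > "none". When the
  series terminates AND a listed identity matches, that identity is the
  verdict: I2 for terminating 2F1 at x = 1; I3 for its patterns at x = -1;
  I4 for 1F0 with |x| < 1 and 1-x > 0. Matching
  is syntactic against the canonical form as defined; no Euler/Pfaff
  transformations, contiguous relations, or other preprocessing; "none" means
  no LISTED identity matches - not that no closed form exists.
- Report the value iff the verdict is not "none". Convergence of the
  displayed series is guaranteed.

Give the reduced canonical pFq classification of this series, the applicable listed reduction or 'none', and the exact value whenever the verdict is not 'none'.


This is -\frac{10}{7} * 2F1(-\frac{1}{4}, 2; 1; \frac{2}{3}) in reduced canonical form. Verdict: none. A 2F1 with upper {-\frac{1}{4}, 2} fits none of I1-I6 at x = \frac{2}{3}; the sum runs forever.

Key observation: t_0 = -\frac{10}{7} here, and the running product (C = -10/7) telescopes to a rising factorial.
Step ratio: r(k) = \frac{2}{3} * (k-\frac{1}{4}) (k+2) / [(k+1) (k+1)] ; factor over Q: parameters, x = \frac{2}{3}, and C = -\frac{10}{7}.


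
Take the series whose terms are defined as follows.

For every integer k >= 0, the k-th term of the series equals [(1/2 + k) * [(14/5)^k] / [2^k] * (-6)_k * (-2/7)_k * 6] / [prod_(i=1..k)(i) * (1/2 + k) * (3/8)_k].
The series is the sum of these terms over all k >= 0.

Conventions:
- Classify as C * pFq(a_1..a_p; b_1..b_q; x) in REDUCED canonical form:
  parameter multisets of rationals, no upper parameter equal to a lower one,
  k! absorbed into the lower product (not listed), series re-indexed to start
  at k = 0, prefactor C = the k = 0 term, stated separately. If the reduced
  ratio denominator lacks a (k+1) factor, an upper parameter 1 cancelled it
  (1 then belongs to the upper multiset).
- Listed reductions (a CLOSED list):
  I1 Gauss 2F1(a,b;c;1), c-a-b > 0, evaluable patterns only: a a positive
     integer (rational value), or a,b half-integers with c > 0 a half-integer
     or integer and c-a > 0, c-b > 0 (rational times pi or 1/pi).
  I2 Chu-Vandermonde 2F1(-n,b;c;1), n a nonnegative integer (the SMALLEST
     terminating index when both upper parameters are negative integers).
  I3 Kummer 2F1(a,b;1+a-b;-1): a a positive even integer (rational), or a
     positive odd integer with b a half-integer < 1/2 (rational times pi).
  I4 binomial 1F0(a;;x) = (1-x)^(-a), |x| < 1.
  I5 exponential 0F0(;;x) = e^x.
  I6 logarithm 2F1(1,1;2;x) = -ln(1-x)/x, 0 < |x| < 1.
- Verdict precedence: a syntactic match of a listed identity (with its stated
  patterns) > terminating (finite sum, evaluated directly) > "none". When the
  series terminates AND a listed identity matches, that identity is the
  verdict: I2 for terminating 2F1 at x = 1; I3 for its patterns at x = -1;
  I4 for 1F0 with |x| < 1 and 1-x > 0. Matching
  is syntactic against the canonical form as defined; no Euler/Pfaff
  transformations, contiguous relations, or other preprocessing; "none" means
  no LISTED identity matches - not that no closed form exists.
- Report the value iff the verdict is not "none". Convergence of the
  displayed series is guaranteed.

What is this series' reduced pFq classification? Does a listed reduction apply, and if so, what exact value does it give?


x = 7/5 here; the reduced form reads 2F1, upper {-6, -2/7}, lower {3/8}, C = 6. Verdict: terminating - the sum ends at index 6 because -6 is a negative integer; exact evaluation follows. Sum: 56774125274/2948859375.

Key step: t_0 = 6 here, and the two k-th powers (prefactor 6) combine into one argument.
Consecutive-term ratio: r(k) = (7/5) * (k-6) (k-2/7) / [(k+3/8) (k+1)] - rational in k, leading ratio (7/5); with t_0 = 6, classification follows.


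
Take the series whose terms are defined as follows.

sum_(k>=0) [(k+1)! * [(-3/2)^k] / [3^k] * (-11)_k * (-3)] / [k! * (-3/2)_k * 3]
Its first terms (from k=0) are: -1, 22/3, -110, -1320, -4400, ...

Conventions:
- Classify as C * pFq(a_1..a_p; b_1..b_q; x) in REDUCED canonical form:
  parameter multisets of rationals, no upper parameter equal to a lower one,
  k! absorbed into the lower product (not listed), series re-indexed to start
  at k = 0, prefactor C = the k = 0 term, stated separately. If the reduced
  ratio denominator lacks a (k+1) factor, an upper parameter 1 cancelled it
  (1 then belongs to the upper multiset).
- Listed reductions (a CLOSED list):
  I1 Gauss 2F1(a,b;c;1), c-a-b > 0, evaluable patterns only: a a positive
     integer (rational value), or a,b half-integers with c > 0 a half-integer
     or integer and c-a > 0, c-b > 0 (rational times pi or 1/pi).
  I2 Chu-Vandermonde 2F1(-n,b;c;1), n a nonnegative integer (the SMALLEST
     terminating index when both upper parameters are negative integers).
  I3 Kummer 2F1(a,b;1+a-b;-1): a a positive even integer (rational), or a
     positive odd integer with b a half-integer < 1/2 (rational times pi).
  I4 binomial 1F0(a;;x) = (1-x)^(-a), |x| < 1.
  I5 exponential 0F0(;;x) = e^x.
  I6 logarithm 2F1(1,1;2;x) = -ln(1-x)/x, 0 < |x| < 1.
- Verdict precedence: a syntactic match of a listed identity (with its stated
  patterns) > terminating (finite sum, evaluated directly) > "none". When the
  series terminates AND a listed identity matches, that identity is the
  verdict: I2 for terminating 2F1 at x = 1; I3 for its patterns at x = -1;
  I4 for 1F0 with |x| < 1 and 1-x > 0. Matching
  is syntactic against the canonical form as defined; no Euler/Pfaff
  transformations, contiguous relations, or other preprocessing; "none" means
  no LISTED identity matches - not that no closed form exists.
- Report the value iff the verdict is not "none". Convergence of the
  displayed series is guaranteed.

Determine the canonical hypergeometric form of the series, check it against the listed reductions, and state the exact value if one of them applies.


With C = -1: the canonical form is 2F1(-11, 2; -3/2; -1/2). Verdict: terminating - upper parameter -11 makes this a finite sum (last index 11), evaluated exactly. Exact value: -18424867/663.

Structural cue: from the first term -1: the factorial ratio (C = -1, x = -1/2) (k+a-1)!/(a-1)! is a rising factorial (a)_k.
Consecutive-term ratio: r(k) = (-1/2) * (k-11) (k+2) / [(k-3/2) (k+1)] - rational in k, leading ratio (-1/2); with t_0 = -1, classification follows.


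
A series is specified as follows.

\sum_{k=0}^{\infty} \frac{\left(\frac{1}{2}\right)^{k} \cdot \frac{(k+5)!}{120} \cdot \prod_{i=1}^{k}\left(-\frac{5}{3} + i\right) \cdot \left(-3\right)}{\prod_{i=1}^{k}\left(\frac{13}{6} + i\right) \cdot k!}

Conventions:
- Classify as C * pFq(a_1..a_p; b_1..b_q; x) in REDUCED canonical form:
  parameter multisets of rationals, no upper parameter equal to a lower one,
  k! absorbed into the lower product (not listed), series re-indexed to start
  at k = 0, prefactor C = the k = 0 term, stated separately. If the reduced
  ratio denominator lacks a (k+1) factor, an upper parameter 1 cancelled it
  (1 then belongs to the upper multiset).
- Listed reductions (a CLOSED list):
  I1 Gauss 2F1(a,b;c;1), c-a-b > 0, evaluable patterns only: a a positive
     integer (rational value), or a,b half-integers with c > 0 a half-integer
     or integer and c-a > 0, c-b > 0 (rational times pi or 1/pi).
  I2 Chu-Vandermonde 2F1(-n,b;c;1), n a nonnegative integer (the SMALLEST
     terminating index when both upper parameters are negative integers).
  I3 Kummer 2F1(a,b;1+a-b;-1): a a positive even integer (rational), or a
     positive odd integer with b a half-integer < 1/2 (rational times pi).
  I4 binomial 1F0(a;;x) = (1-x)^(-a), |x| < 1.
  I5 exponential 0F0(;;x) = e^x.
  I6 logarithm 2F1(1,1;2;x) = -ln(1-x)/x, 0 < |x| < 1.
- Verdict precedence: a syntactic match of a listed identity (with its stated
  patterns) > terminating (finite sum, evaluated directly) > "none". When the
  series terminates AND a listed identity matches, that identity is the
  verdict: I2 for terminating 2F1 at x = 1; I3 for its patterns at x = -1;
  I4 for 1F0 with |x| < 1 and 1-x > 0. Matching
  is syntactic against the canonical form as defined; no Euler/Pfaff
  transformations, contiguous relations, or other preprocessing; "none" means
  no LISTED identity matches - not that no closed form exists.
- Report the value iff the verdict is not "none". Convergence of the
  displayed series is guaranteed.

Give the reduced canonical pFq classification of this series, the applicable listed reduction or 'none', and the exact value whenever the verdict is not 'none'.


Canonical form: C = -3 times 2F1 with upper {-\frac{2}{3}, 6}, lower {\frac{19}{6}}, x = \frac{1}{2}. Verdict: none. No listed pattern accepts 2F1(-\frac{2}{3}, 6; \frac{19}{6}; \frac{1}{2}).

Key observation: t_0 = -3 here, and the factorial ratio (prefactor -3) (k+a-1)!/(a-1)! is a rising factorial (a)_k.
Consecutive-term ratio: r(k) = \frac{1}{2} * (k-\frac{2}{3}) (k+6) / [(k+\frac{19}{6}) (k+1)] - poly over poly, x = \frac{1}{2} from leading terms; C = -3 at k = 0.
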